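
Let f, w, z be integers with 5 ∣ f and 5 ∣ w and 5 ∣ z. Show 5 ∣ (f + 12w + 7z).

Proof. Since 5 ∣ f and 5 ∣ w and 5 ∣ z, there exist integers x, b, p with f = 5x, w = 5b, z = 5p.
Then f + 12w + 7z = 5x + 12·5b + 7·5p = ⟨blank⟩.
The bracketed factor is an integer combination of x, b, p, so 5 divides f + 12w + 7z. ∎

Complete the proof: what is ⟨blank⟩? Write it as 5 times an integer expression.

5(12b + 7p + x)

Each term has a factor of 5: 5x + 12·5b + 7·5p = 5·(12b + 7p + x).
Since 12b + 7p + x is an integer, 5 ∣ (f + 12w + 7z).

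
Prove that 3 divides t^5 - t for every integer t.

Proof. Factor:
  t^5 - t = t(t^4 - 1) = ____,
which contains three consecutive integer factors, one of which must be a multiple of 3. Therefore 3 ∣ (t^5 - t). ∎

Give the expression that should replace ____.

(t - 1)t(t + 1)(t^2 + 1)

t^4 - 1 = (t^2 - 1)(t^2 + 1), and t^2 - 1 = (t-1)(t+1).
So t(t^4 - 1) = (t - 1)t(t + 1)(t^2 + 1).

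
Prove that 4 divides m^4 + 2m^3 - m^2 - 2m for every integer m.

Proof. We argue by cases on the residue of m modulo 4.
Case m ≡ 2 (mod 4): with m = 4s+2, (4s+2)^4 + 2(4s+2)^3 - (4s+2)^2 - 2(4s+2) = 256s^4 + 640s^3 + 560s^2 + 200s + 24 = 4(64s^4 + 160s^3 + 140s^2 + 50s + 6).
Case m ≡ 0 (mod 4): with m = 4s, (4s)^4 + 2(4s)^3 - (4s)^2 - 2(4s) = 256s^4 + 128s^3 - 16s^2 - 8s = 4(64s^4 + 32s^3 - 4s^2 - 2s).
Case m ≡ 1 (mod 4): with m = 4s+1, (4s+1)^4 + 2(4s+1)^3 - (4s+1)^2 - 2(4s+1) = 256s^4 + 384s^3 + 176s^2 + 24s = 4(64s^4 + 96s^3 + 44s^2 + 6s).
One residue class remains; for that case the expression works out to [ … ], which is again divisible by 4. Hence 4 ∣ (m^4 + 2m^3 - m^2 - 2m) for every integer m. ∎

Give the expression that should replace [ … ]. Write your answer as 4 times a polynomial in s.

Only m ≡ 3 (mod 4) is unaccounted for. Put m = 4s+3:
(4s+3)^4 + 2(4s+3)^3 - (4s+3)^2 - 2(4s+3) expands to 256s^4 + 896s^3 + 1136s^2 + 616s + 120,
and factoring out 4 leaves 4(64s^4 + 224s^3 + 284s^2 + 154s + 30).

4(64s^4 + 224s^3 + 284s^2 + 154s + 30)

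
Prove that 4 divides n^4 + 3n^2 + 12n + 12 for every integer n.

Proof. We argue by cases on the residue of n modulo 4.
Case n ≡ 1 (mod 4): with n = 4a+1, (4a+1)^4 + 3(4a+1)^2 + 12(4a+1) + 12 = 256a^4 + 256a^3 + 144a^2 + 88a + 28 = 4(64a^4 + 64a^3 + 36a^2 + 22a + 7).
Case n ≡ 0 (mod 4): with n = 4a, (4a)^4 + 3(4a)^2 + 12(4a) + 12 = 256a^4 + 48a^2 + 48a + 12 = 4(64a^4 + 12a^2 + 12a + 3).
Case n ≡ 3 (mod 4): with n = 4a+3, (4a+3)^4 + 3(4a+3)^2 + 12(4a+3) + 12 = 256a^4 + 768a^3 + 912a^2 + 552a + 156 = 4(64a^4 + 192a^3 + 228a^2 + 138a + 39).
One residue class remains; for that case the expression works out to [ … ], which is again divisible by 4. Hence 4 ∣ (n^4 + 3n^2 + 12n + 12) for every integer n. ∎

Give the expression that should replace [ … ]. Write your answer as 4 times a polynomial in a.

The residues treated are {1, 0, 3}, so the missing case is n ≡ 2 (mod 4); write n = 4a+2.
Then (4a+2)^4 + 3(4a+2)^2 + 12(4a+2) + 12 = 256a^4 + 512a^3 + 432a^2 + 224a + 64 = 4(64a^4 + 128a^3 + 108a^2 + 56a + 16).

4(64a^4 + 128a^3 + 108a^2 + 56a + 16)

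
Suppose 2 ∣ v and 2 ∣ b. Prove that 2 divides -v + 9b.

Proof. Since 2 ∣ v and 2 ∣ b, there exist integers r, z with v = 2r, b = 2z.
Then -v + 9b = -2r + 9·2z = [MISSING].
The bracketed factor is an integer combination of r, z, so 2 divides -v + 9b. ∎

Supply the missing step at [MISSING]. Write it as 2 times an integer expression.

Pull the common 2 out of every term: -2r + 9·2z = 2(-r + 9z).
-r + 9z is an integer, which exhibits the divisibility.

2(-r + 9z)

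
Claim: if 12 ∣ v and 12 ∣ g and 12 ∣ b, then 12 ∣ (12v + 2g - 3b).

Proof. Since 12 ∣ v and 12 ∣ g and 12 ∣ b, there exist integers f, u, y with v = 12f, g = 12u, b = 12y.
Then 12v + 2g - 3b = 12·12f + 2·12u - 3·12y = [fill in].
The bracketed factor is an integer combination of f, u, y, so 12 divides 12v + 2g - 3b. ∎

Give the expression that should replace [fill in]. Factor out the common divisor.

12(12f + 2u - 3y)

Each term has a factor of 12: 12·12f + 2·12u - 3·12y = 12·(12f + 2u - 3y).
Since 12f + 2u - 3y is an integer, 12 ∣ (12v + 2g - 3b).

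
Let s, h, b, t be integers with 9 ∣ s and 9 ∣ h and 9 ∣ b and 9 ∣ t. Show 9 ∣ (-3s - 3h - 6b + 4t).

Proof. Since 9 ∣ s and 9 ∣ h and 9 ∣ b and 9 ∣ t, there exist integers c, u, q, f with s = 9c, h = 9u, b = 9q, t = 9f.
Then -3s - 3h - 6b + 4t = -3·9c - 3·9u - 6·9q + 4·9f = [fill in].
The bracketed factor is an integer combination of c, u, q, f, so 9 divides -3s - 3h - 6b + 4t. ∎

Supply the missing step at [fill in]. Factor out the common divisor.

Each term has a factor of 9: -3·9c - 3·9u - 6·9q + 4·9f = 9·(-3c + 4f - 6q - 3u).
Since -3c + 4f - 6q - 3u is an integer, 9 ∣ (-3s - 3h - 6b + 4t).

9(-3c + 4f - 6q - 3u)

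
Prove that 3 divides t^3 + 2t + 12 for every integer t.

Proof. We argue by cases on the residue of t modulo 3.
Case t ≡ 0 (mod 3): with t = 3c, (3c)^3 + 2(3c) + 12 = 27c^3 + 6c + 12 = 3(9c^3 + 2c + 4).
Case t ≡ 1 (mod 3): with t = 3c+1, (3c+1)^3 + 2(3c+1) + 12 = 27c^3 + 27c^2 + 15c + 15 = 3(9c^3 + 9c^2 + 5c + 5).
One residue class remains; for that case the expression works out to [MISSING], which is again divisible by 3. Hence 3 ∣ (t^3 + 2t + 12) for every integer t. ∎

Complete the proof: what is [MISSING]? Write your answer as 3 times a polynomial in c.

3(9c^3 + 18c^2 + 14c + 8)

The residues treated are {0, 1}, so the missing case is t ≡ 2 (mod 3); write t = 3c+2.
Then (3c+2)^3 + 2(3c+2) + 12 = 27c^3 + 54c^2 + 42c + 24 = 3(9c^3 + 18c^2 + 14c + 8).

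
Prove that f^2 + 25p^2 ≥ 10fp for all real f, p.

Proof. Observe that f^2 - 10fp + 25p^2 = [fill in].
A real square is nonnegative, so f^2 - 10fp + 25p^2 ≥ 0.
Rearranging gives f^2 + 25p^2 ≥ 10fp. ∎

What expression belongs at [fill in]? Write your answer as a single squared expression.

f^2 - 10fp + 25p^2 is a perfect-square trinomial: the outer terms are (f)^2 and (5p)^2, and the cross term is -2·f·5p.
So f^2 - 10fp + 25p^2 = (f - 5p)^2 ≥ 0.

(f - 5p)^2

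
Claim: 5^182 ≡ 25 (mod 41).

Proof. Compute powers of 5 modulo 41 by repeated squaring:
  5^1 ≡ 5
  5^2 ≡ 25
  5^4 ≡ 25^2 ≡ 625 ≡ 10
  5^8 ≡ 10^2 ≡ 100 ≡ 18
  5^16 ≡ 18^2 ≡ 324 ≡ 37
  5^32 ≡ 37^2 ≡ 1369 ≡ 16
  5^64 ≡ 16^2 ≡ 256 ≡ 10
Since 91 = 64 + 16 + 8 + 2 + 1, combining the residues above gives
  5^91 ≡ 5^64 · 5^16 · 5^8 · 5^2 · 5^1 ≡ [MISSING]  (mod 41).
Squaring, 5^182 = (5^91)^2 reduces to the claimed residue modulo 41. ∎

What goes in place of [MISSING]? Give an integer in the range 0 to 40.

36

Multiply the listed residues: 10 · 37 · 18 · 25 · 5 = 370 → 6660 → 166500 → 832500.
Reducing modulo 41: 832500 = 20304·41 + 36, so 5^91 ≡ 36.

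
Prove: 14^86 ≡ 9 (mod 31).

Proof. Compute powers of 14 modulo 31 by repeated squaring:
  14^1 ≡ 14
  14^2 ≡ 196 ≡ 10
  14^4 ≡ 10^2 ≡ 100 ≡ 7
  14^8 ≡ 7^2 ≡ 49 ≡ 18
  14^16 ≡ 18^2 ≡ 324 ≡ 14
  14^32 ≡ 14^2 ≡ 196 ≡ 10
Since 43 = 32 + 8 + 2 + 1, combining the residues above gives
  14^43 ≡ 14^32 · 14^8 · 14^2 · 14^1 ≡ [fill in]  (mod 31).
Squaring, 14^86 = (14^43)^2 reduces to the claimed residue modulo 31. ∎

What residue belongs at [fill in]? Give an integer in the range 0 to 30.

14^32 · 14^8 · 14^2 · 14^1 ≡ 10 · 18 · 10 · 14 = 25200.
25200 mod 31 = 28, so 14^43 ≡ 28 (mod 31).

28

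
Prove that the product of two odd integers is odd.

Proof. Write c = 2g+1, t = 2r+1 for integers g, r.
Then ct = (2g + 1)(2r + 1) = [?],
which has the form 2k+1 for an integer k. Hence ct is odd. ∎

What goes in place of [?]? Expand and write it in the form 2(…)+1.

Expanding: (2g + 1)(2r + 1) = 4gr + 2g + 2r + 1.
Every term except the constant is even, so this is 2(2gr + g + r) + 1,
and 2gr + g + r ∈ ℤ gives the required form.

2(2gr + g + r) + 1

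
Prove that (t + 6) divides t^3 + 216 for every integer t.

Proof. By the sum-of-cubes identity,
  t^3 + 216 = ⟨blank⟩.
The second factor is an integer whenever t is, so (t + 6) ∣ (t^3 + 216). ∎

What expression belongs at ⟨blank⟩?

a^3 + b^3 = (a + b)(a^2 - ab + b^2). With a = t, b = 6:
t^3 + 216 = (t + 6)(t^2 - 6t + 36).

(t + 6)(t^2 - 6t + 36)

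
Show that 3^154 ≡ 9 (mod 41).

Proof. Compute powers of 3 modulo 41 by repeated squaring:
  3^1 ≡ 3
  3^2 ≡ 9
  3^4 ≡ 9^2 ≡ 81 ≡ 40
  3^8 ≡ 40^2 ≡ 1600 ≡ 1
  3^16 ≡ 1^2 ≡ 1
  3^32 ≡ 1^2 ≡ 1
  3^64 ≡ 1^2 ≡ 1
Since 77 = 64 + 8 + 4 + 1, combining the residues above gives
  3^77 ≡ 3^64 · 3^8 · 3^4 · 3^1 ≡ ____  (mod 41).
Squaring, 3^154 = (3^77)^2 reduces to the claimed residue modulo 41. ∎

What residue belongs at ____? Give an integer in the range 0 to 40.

38

Multiply the listed residues: 1 · 1 · 40 · 3 = 1 → 40 → 120.
Reducing modulo 41: 120 = 2·41 + 38, so 3^77 ≡ 38.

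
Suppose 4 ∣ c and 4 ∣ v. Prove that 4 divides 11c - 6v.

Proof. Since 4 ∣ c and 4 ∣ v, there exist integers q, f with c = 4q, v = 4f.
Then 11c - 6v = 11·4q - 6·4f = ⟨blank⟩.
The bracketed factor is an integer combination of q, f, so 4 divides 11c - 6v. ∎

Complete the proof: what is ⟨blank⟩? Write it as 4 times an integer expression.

Pull the common 4 out of every term: 11·4q - 6·4f = 4(-6f + 11q).
-6f + 11q is an integer, which exhibits the divisibility.

4(-6f + 11q)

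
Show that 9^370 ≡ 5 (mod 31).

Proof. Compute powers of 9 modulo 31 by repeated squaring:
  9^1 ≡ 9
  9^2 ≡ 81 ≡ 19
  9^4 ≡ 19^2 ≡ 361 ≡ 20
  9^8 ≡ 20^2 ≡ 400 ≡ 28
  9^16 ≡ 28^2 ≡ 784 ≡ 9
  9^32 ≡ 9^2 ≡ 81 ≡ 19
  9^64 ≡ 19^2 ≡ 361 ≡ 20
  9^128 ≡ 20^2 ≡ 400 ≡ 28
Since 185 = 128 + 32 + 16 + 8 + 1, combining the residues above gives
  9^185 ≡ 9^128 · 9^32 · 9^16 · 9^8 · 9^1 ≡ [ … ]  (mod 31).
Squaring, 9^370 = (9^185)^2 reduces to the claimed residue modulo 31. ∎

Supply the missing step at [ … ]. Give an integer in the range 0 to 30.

Multiply the listed residues: 28 · 19 · 9 · 28 · 9 = 532 → 4788 → 134064 → 1206576.
Reducing modulo 31: 1206576 = 38921·31 + 25, so 9^185 ≡ 25.

25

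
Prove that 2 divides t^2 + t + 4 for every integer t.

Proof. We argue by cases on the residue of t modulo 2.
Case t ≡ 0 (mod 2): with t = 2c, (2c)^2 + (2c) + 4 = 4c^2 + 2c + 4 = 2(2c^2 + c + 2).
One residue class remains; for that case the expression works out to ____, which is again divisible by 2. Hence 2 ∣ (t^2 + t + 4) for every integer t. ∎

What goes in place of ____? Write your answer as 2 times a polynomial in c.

2(2c^2 + 3c + 3)

Only t ≡ 1 (mod 2) is unaccounted for. Put t = 2c+1:
(2c+1)^2 + (2c+1) + 4 expands to 4c^2 + 6c + 6,
and factoring out 2 leaves 2(2c^2 + 3c + 3).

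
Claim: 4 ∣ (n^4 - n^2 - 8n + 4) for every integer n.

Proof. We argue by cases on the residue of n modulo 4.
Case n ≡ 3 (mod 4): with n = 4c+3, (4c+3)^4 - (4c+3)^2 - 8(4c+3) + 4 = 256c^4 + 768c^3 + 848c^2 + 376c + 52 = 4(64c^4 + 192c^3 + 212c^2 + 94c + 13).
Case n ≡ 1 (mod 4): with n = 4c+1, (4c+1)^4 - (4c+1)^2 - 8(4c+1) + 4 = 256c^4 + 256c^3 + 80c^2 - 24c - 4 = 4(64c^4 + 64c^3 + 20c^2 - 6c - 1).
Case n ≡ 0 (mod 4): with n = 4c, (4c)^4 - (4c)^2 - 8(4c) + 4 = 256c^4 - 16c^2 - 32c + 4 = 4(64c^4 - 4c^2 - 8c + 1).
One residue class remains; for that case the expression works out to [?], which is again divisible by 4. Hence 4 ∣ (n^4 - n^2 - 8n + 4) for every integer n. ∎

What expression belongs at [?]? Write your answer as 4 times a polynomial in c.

The residues treated are {3, 1, 0}, so the missing case is n ≡ 2 (mod 4); write n = 4c+2.
Then (4c+2)^4 - (4c+2)^2 - 8(4c+2) + 4 = 256c^4 + 512c^3 + 368c^2 + 80c = 4(64c^4 + 128c^3 + 92c^2 + 20c).

4(64c^4 + 128c^3 + 92c^2 + 20c)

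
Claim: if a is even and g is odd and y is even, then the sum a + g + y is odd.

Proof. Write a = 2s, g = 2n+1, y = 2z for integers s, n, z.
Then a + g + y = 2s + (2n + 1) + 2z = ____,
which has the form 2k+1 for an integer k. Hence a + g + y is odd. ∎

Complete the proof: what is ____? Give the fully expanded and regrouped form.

2s + (2n + 1) + 2z = 2n + 2s + 2z + 1
= 2(n + s + z) + 1.
Since n + s + z is an integer, the sum is of the form 2k+1 for an integer k.

2(n + s + z) + 1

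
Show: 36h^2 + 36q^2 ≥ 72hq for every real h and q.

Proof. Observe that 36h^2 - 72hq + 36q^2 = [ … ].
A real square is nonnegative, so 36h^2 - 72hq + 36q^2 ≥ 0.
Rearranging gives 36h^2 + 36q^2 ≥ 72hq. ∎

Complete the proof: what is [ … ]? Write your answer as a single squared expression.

The leading and trailing coefficients are 6^2 and 6^2, and 72 = 2·6·6, so the trinomial is (6h - 6q)^2.
Hence 36h^2 - 72hq + 36q^2 ≥ 0.

(6h - 6q)^2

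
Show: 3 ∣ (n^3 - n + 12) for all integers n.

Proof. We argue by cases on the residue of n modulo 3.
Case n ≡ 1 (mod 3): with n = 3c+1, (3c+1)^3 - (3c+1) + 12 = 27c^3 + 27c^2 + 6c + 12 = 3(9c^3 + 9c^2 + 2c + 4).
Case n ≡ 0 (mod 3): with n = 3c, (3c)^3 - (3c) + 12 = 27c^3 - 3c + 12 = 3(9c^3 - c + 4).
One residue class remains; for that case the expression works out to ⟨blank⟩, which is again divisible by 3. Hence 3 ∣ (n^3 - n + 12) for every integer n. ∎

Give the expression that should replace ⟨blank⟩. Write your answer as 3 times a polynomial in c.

3(9c^3 + 18c^2 + 11c + 6)

Only n ≡ 2 (mod 3) is unaccounted for. Put n = 3c+2:
(3c+2)^3 - (3c+2) + 12 expands to 27c^3 + 54c^2 + 33c + 18,
and factoring out 3 leaves 3(9c^3 + 18c^2 + 11c + 6).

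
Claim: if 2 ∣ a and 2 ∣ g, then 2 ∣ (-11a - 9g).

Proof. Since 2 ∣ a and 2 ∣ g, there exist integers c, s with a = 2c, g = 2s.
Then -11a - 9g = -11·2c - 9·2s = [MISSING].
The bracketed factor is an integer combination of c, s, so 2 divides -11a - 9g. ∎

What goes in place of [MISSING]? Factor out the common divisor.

Pull the common 2 out of every term: -11·2c - 9·2s = 2(-11c - 9s).
-11c - 9s is an integer, which exhibits the divisibility.

2(-11c - 9s)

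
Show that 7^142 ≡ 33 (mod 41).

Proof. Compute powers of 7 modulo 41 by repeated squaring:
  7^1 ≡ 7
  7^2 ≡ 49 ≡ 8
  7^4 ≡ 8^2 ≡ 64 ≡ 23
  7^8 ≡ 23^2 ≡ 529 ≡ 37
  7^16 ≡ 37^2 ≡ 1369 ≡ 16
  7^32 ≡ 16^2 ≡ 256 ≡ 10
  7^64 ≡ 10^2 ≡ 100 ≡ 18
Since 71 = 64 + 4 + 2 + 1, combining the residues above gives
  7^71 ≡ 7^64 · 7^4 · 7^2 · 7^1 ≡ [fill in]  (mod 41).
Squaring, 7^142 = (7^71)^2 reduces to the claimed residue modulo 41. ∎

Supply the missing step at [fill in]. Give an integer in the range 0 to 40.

19

Multiply the listed residues: 18 · 23 · 8 · 7 = 414 → 3312 → 23184.
Reducing modulo 41: 23184 = 565·41 + 19, so 7^71 ≡ 19.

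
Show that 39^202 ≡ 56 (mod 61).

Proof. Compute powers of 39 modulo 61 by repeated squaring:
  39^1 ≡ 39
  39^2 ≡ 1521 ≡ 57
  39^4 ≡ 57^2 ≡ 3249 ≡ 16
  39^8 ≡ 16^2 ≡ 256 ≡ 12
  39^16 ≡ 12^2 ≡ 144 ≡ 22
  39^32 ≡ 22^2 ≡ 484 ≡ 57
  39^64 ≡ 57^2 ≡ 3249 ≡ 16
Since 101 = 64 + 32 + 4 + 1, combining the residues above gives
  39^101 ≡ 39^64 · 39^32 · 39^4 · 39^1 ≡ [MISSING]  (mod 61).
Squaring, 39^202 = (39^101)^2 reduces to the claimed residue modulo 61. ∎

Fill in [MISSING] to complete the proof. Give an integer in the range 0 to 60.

39^64 · 39^32 · 39^4 · 39^1 ≡ 16 · 57 · 16 · 39 = 569088.
569088 mod 61 = 19, so 39^101 ≡ 19 (mod 61).

19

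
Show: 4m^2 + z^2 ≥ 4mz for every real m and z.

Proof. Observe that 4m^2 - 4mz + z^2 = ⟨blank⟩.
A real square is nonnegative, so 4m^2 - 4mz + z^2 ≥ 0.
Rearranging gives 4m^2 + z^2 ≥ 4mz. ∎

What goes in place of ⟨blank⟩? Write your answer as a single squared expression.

The leading and trailing coefficients are 2^2 and 1^2, and 4 = 2·2·1, so the trinomial is (2m - z)^2.
Hence 4m^2 - 4mz + z^2 ≥ 0.

(2m - z)^2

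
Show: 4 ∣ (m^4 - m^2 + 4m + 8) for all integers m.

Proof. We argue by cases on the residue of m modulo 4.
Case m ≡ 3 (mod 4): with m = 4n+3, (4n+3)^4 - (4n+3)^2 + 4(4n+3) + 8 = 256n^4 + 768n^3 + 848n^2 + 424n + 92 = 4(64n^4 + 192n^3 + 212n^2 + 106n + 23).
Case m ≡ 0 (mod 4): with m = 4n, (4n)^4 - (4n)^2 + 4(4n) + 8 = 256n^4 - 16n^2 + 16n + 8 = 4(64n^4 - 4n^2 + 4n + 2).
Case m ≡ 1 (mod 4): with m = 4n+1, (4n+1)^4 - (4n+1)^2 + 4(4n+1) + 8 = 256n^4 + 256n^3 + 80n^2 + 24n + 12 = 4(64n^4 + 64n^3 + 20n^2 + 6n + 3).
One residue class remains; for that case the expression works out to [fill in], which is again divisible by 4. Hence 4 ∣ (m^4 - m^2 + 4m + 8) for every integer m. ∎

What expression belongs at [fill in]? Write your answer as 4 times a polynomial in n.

4(64n^4 + 128n^3 + 92n^2 + 32n + 7)

The residues treated are {3, 0, 1}, so the missing case is m ≡ 2 (mod 4); write m = 4n+2.
Then (4n+2)^4 - (4n+2)^2 + 4(4n+2) + 8 = 256n^4 + 512n^3 + 368n^2 + 128n + 28 = 4(64n^4 + 128n^3 + 92n^2 + 32n + 7).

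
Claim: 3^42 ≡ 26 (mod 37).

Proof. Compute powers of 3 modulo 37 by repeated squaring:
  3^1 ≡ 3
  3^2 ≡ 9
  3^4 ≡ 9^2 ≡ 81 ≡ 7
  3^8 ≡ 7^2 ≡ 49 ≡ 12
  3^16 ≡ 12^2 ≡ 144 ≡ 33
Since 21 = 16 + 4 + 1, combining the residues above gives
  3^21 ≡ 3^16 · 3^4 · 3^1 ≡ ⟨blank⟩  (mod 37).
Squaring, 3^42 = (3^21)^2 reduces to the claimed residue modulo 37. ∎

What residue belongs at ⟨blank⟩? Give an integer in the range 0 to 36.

27

3^16 · 3^4 · 3^1 ≡ 33 · 7 · 3 = 693.
693 mod 37 = 27, so 3^21 ≡ 27 (mod 37).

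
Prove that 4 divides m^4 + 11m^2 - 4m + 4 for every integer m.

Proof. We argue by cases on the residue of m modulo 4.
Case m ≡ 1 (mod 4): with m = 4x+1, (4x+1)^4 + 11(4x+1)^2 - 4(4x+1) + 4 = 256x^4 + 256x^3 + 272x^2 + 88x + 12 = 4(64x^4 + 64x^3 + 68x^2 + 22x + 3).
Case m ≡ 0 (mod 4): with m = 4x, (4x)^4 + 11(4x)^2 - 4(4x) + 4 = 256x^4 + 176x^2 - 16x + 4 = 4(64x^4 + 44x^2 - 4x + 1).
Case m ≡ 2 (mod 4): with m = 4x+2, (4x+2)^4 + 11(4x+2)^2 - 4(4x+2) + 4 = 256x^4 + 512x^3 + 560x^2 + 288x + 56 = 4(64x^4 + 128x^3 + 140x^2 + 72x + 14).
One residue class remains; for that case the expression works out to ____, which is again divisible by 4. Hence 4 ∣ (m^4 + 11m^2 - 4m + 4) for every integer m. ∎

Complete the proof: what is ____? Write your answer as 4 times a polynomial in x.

4(64x^4 + 192x^3 + 260x^2 + 170x + 43)

The residues treated are {1, 0, 2}, so the missing case is m ≡ 3 (mod 4); write m = 4x+3.
Then (4x+3)^4 + 11(4x+3)^2 - 4(4x+3) + 4 = 256x^4 + 768x^3 + 1040x^2 + 680x + 172 = 4(64x^4 + 192x^3 + 260x^2 + 170x + 43).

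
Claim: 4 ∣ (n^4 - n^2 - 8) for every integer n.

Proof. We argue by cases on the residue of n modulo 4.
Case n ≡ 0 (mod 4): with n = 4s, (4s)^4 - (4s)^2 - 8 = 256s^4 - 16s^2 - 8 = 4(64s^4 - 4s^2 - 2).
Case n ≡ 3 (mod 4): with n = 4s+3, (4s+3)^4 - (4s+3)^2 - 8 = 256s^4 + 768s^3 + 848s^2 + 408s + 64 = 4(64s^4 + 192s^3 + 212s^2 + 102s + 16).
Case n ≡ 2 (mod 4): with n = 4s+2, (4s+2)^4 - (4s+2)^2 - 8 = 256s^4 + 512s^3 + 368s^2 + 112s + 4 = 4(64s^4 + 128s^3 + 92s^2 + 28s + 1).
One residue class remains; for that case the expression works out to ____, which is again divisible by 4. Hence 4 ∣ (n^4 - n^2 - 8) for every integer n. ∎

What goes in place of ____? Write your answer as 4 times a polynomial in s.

4(64s^4 + 64s^3 + 20s^2 + 2s - 2)

Only n ≡ 1 (mod 4) is unaccounted for. Put n = 4s+1:
(4s+1)^4 - (4s+1)^2 - 8 expands to 256s^4 + 256s^3 + 80s^2 + 8s - 8,
and factoring out 4 leaves 4(64s^4 + 64s^3 + 20s^2 + 2s - 2).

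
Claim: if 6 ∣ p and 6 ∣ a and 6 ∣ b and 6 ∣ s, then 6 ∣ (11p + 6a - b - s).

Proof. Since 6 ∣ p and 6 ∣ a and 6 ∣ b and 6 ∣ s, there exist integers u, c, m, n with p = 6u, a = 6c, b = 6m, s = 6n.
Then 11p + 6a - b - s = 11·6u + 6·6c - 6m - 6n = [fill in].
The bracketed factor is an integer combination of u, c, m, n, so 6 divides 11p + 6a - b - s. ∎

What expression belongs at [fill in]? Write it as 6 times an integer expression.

Pull the common 6 out of every term: 11·6u + 6·6c - 6m - 6n = 6(6c - m - n + 11u).
6c - m - n + 11u is an integer, which exhibits the divisibility.

6(6c - m - n + 11u)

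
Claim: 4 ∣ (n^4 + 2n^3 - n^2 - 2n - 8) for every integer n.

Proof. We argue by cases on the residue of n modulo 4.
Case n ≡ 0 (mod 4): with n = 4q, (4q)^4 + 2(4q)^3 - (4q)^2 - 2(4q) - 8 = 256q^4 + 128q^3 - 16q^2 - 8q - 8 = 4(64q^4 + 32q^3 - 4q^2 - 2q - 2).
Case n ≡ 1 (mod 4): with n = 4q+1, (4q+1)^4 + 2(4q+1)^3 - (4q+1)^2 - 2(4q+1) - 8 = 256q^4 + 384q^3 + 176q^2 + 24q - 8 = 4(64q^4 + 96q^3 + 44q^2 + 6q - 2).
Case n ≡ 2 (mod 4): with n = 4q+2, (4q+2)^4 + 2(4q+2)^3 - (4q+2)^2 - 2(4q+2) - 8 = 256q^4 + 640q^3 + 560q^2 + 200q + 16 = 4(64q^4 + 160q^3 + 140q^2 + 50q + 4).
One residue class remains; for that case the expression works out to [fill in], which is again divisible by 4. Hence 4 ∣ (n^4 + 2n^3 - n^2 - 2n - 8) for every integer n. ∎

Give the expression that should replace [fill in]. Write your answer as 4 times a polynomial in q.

4(64q^4 + 224q^3 + 284q^2 + 154q + 28)

Only n ≡ 3 (mod 4) is unaccounted for. Put n = 4q+3:
(4q+3)^4 + 2(4q+3)^3 - (4q+3)^2 - 2(4q+3) - 8 expands to 256q^4 + 896q^3 + 1136q^2 + 616q + 112,
and factoring out 4 leaves 4(64q^4 + 224q^3 + 284q^2 + 154q + 28).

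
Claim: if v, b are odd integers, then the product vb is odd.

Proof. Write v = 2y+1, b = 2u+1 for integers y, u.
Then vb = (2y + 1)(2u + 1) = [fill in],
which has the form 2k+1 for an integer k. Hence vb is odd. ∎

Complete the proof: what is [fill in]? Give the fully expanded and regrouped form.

Expanding: (2y + 1)(2u + 1) = 4uy + 2u + 2y + 1.
Every term except the constant is even, so this is 2(2uy + u + y) + 1,
and 2uy + u + y ∈ ℤ gives the required form.

2(2uy + u + y) + 1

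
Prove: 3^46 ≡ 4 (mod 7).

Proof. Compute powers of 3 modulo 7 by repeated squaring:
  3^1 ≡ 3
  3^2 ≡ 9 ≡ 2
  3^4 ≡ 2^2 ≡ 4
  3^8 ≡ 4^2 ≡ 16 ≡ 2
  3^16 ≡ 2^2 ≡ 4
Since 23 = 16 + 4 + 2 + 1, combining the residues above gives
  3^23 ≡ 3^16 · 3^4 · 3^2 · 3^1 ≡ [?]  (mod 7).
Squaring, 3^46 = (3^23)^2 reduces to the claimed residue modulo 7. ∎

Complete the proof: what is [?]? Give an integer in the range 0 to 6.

5

3^16 · 3^4 · 3^2 · 3^1 ≡ 4 · 4 · 2 · 3 = 96.
96 mod 7 = 5, so 3^23 ≡ 5 (mod 7).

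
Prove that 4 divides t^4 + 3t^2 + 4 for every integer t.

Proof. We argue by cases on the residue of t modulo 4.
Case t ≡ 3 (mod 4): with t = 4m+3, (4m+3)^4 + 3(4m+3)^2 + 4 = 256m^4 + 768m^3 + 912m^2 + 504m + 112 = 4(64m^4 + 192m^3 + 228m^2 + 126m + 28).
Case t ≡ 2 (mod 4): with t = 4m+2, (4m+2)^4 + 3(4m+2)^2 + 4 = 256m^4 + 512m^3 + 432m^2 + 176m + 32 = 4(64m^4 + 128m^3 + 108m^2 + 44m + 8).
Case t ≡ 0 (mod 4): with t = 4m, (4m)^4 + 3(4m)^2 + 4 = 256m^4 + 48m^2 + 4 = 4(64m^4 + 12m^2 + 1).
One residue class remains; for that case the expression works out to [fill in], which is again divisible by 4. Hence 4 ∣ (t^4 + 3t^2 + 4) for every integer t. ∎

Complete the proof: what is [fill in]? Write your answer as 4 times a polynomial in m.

4(64m^4 + 64m^3 + 36m^2 + 10m + 2)

The residues treated are {3, 2, 0}, so the missing case is t ≡ 1 (mod 4); write t = 4m+1.
Then (4m+1)^4 + 3(4m+1)^2 + 4 = 256m^4 + 256m^3 + 144m^2 + 40m + 8 = 4(64m^4 + 64m^3 + 36m^2 + 10m + 2).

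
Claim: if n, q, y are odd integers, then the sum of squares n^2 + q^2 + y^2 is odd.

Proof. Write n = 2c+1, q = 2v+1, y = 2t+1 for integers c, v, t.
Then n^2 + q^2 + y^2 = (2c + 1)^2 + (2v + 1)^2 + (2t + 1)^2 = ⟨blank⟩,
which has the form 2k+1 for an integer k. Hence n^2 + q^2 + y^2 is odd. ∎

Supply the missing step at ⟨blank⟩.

2(2c^2 + 2c + 2t^2 + 2t + 2v^2 + 2v + 1) + 1

(2c + 1)^2 + (2v + 1)^2 + (2t + 1)^2 = 4c^2 + 4c + 4t^2 + 4t + 4v^2 + 4v + 3
= 2(2c^2 + 2c + 2t^2 + 2t + 2v^2 + 2v + 1) + 1.
Since 2c^2 + 2c + 2t^2 + 2t + 2v^2 + 2v + 1 is an integer, the sum of squares is of the form 2k+1 for an integer k.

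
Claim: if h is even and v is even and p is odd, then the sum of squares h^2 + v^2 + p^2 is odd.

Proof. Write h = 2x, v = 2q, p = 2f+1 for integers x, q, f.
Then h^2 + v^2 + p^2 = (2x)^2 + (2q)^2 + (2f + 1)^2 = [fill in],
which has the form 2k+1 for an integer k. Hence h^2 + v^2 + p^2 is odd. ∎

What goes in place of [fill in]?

2(2f^2 + 2f + 2q^2 + 2x^2) + 1

Expanding: (2x)^2 + (2q)^2 + (2f + 1)^2 = 4f^2 + 4f + 4q^2 + 4x^2 + 1.
Every term except the constant is even, so this is 2(2f^2 + 2f + 2q^2 + 2x^2) + 1,
and 2f^2 + 2f + 2q^2 + 2x^2 ∈ ℤ gives the required form.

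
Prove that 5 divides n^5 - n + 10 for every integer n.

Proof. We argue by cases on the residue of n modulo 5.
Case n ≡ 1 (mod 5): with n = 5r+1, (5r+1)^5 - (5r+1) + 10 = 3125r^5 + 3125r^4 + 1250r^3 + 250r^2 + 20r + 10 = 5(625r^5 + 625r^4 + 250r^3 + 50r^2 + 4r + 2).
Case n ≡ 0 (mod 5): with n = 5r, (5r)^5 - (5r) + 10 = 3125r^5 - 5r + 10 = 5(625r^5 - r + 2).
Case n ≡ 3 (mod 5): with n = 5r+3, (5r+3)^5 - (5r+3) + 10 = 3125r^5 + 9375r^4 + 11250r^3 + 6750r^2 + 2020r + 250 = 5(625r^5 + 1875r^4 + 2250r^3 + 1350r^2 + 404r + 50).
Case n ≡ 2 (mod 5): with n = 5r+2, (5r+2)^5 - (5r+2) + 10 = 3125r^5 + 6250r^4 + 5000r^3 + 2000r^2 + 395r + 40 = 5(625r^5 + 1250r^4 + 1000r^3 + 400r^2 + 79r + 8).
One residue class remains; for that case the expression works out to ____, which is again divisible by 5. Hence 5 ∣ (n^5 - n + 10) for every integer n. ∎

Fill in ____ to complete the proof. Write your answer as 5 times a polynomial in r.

The residues treated are {1, 0, 3, 2}, so the missing case is n ≡ 4 (mod 5); write n = 5r+4.
Then (5r+4)^5 - (5r+4) + 10 = 3125r^5 + 12500r^4 + 20000r^3 + 16000r^2 + 6395r + 1030 = 5(625r^5 + 2500r^4 + 4000r^3 + 3200r^2 + 1279r + 206).

5(625r^5 + 2500r^4 + 4000r^3 + 3200r^2 + 1279r + 206)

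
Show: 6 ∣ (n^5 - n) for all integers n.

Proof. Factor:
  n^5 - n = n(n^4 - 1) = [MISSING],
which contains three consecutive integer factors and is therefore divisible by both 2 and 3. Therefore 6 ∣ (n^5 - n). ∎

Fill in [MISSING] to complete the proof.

n^4 - 1 = (n^2 - 1)(n^2 + 1), and n^2 - 1 = (n-1)(n+1).
So n(n^4 - 1) = (n - 1)n(n + 1)(n^2 + 1).

(n - 1)n(n + 1)(n^2 + 1)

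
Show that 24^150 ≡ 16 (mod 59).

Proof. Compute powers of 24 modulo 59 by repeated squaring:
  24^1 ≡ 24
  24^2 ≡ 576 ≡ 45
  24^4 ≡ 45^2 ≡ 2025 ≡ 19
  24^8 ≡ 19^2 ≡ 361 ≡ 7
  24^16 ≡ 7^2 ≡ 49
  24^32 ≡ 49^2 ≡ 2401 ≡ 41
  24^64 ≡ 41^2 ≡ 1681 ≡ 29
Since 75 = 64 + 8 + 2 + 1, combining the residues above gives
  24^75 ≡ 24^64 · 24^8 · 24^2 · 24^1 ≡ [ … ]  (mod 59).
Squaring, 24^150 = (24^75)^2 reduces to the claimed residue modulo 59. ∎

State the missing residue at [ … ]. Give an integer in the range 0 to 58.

Multiply the listed residues: 29 · 7 · 45 · 24 = 203 → 9135 → 219240.
Reducing modulo 59: 219240 = 3715·59 + 55, so 24^75 ≡ 55.

55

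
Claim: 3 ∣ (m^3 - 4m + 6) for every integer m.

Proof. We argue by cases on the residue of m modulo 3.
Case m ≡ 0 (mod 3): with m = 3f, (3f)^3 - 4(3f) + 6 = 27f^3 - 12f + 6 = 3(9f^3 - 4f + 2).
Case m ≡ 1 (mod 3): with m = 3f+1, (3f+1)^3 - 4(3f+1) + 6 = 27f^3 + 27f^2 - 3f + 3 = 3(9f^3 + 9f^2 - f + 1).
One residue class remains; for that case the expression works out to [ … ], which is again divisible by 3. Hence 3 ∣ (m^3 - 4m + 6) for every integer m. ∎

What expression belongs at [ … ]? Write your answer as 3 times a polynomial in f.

Only m ≡ 2 (mod 3) is unaccounted for. Put m = 3f+2:
(3f+2)^3 - 4(3f+2) + 6 expands to 27f^3 + 54f^2 + 24f + 6,
and factoring out 3 leaves 3(9f^3 + 18f^2 + 8f + 2).

3(9f^3 + 18f^2 + 8f + 2)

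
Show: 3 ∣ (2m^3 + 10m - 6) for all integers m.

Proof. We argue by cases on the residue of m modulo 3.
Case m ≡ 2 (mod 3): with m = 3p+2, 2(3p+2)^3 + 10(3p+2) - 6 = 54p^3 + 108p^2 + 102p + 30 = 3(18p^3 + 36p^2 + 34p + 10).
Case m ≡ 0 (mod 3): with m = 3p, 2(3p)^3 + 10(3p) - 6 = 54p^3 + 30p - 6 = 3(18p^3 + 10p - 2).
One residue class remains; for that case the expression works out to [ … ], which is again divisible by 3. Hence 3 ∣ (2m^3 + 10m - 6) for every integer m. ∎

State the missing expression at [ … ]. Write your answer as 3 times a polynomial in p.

The residues treated are {2, 0}, so the missing case is m ≡ 1 (mod 3); write m = 3p+1.
Then 2(3p+1)^3 + 10(3p+1) - 6 = 54p^3 + 54p^2 + 48p + 6 = 3(18p^3 + 18p^2 + 16p + 2).

3(18p^3 + 18p^2 + 16p + 2)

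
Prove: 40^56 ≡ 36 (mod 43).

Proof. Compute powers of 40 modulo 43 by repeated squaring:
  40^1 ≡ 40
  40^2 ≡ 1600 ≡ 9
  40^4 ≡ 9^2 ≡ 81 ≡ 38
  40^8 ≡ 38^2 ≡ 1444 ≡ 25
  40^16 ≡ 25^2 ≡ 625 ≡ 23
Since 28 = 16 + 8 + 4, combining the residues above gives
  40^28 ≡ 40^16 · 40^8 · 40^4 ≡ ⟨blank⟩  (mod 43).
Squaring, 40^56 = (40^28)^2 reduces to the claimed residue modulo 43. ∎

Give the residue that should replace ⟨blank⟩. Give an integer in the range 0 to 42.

40^16 · 40^8 · 40^4 ≡ 23 · 25 · 38 = 21850.
21850 mod 43 = 6, so 40^28 ≡ 6 (mod 43).

6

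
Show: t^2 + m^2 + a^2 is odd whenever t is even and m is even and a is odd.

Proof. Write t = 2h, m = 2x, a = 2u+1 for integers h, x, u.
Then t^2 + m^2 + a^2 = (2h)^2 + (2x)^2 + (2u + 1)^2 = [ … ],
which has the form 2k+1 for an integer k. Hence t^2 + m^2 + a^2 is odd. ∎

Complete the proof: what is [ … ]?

Expanding: (2h)^2 + (2x)^2 + (2u + 1)^2 = 4h^2 + 4u^2 + 4u + 4x^2 + 1.
Every term except the constant is even, so this is 2(2h^2 + 2u^2 + 2u + 2x^2) + 1,
and 2h^2 + 2u^2 + 2u + 2x^2 ∈ ℤ gives the required form.

2(2h^2 + 2u^2 + 2u + 2x^2) + 1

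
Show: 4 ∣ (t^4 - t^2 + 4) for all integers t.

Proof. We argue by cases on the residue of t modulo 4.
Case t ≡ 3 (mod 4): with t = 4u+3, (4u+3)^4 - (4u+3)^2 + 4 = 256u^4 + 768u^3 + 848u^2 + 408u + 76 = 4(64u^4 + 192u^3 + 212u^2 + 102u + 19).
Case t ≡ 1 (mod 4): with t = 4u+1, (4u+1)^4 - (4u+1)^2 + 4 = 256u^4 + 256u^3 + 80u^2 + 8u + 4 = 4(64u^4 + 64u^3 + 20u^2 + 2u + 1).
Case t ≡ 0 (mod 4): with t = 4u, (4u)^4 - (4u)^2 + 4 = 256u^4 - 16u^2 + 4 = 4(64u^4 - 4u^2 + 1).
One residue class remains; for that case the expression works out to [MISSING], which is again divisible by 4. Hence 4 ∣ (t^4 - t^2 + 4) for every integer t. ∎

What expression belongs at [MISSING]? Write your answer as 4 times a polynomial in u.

Only t ≡ 2 (mod 4) is unaccounted for. Put t = 4u+2:
(4u+2)^4 - (4u+2)^2 + 4 expands to 256u^4 + 512u^3 + 368u^2 + 112u + 16,
and factoring out 4 leaves 4(64u^4 + 128u^3 + 92u^2 + 28u + 4).

4(64u^4 + 128u^3 + 92u^2 + 28u + 4)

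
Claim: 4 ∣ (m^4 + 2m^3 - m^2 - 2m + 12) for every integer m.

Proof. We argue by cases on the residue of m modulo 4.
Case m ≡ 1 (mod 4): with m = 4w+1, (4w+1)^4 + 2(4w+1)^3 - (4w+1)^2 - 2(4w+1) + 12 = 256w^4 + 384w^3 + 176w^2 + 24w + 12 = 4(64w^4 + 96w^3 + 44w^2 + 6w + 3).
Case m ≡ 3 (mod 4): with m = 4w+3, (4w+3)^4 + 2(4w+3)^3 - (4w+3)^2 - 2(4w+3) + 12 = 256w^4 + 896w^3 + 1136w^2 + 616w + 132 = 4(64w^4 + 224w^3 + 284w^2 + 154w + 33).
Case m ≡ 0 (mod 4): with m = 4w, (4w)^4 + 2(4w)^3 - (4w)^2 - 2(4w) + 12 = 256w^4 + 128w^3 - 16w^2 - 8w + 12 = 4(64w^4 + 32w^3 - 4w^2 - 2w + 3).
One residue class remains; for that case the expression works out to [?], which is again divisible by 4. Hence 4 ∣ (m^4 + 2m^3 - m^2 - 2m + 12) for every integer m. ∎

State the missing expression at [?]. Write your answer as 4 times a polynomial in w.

Only m ≡ 2 (mod 4) is unaccounted for. Put m = 4w+2:
(4w+2)^4 + 2(4w+2)^3 - (4w+2)^2 - 2(4w+2) + 12 expands to 256w^4 + 640w^3 + 560w^2 + 200w + 36,
and factoring out 4 leaves 4(64w^4 + 160w^3 + 140w^2 + 50w + 9).

4(64w^4 + 160w^3 + 140w^2 + 50w + 9)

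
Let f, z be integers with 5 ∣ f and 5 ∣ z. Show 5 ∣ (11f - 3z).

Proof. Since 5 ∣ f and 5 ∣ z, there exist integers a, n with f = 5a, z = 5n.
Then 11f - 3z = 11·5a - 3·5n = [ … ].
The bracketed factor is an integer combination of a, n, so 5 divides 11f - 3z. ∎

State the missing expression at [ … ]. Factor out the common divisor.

Pull the common 5 out of every term: 11·5a - 3·5n = 5(11a - 3n).
11a - 3n is an integer, which exhibits the divisibility.

5(11a - 3n)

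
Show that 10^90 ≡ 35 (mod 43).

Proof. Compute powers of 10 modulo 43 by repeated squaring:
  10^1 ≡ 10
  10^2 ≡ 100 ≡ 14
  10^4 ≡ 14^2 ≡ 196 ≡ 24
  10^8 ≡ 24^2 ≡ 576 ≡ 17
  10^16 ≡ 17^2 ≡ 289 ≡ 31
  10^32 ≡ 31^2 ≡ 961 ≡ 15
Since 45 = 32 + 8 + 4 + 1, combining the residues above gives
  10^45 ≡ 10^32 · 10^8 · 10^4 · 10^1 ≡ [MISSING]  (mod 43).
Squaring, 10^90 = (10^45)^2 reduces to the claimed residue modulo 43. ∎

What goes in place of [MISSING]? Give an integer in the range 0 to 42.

11

Multiply the listed residues: 15 · 17 · 24 · 10 = 255 → 6120 → 61200.
Reducing modulo 43: 61200 = 1423·43 + 11, so 10^45 ≡ 11.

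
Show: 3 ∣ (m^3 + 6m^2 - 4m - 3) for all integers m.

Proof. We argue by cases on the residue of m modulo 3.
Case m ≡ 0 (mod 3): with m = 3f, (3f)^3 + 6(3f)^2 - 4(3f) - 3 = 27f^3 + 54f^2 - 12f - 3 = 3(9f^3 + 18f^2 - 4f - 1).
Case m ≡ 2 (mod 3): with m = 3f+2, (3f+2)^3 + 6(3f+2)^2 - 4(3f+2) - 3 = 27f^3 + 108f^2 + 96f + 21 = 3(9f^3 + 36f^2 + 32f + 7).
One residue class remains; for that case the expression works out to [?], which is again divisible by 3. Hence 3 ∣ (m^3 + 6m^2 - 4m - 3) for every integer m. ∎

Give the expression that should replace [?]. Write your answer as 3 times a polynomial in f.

3(9f^3 + 27f^2 + 11f)

The residues treated are {0, 2}, so the missing case is m ≡ 1 (mod 3); write m = 3f+1.
Then (3f+1)^3 + 6(3f+1)^2 - 4(3f+1) - 3 = 27f^3 + 81f^2 + 33f = 3(9f^3 + 27f^2 + 11f).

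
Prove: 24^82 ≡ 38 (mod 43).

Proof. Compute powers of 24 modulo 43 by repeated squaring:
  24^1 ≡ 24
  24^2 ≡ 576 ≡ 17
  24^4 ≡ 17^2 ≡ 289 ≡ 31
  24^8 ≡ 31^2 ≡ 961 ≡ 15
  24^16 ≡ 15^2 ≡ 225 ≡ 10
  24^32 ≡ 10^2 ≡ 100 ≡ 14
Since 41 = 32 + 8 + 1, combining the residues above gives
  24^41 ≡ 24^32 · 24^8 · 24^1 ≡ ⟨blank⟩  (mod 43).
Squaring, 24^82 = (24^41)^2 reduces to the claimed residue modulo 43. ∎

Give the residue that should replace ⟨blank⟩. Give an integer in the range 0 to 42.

24^32 · 24^8 · 24^1 ≡ 14 · 15 · 24 = 5040.
5040 mod 43 = 9, so 24^41 ≡ 9 (mod 43).

9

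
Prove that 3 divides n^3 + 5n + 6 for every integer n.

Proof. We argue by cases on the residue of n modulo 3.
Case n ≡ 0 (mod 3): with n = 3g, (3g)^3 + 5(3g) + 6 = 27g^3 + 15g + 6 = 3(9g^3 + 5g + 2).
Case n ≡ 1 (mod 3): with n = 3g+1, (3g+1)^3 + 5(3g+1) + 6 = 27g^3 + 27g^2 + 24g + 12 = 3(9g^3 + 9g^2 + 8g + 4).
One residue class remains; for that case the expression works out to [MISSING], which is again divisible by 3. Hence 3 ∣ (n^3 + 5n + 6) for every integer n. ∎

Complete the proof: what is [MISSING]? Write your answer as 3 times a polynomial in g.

Only n ≡ 2 (mod 3) is unaccounted for. Put n = 3g+2:
(3g+2)^3 + 5(3g+2) + 6 expands to 27g^3 + 54g^2 + 51g + 24,
and factoring out 3 leaves 3(9g^3 + 18g^2 + 17g + 8).

3(9g^3 + 18g^2 + 17g + 8)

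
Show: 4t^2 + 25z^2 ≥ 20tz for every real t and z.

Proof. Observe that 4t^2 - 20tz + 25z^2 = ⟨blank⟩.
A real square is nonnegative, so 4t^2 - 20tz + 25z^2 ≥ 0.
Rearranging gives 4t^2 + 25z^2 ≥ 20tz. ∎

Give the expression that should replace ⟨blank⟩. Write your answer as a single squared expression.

(2t - 5z)^2

4t^2 - 20tz + 25z^2 is a perfect-square trinomial: the outer terms are (2t)^2 and (5z)^2, and the cross term is -2·2t·5z.
So 4t^2 - 20tz + 25z^2 = (2t - 5z)^2 ≥ 0.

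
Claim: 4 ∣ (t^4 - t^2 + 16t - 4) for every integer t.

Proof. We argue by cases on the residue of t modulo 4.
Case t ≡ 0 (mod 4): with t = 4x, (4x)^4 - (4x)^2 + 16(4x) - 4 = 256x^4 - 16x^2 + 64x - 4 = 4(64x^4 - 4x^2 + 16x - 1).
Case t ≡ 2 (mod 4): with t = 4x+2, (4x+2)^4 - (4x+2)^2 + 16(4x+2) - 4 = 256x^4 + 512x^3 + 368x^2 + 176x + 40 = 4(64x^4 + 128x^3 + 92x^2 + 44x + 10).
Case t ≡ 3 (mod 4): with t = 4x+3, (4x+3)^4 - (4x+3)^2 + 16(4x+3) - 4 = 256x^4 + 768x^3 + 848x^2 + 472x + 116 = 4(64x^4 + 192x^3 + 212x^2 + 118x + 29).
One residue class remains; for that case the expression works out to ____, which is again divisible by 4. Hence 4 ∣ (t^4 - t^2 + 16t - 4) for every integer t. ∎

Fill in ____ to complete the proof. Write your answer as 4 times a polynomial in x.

4(64x^4 + 64x^3 + 20x^2 + 18x + 3)

Only t ≡ 1 (mod 4) is unaccounted for. Put t = 4x+1:
(4x+1)^4 - (4x+1)^2 + 16(4x+1) - 4 expands to 256x^4 + 256x^3 + 80x^2 + 72x + 12,
and factoring out 4 leaves 4(64x^4 + 64x^3 + 20x^2 + 18x + 3).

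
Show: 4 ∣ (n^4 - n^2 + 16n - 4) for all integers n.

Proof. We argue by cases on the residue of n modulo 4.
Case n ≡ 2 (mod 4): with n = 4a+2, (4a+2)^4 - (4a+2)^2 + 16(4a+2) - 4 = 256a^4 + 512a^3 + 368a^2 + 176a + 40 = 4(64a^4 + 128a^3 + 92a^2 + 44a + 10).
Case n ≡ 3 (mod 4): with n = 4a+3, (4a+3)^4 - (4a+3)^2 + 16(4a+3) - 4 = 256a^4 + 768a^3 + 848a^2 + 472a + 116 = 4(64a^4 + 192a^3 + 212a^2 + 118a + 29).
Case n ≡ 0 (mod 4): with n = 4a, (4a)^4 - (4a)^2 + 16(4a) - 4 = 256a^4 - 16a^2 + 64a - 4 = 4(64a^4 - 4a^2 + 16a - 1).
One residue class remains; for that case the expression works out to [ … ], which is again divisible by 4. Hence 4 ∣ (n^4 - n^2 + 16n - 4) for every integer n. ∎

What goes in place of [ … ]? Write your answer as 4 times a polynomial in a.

Only n ≡ 1 (mod 4) is unaccounted for. Put n = 4a+1:
(4a+1)^4 - (4a+1)^2 + 16(4a+1) - 4 expands to 256a^4 + 256a^3 + 80a^2 + 72a + 12,
and factoring out 4 leaves 4(64a^4 + 64a^3 + 20a^2 + 18a + 3).

4(64a^4 + 64a^3 + 20a^2 + 18a + 3)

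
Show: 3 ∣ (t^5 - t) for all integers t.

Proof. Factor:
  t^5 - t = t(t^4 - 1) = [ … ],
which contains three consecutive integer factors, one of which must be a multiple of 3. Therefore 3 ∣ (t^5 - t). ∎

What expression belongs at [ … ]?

t^4 - 1 = (t^2 - 1)(t^2 + 1), and t^2 - 1 = (t-1)(t+1).
So t(t^4 - 1) = (t - 1)t(t + 1)(t^2 + 1).

(t - 1)t(t + 1)(t^2 + 1)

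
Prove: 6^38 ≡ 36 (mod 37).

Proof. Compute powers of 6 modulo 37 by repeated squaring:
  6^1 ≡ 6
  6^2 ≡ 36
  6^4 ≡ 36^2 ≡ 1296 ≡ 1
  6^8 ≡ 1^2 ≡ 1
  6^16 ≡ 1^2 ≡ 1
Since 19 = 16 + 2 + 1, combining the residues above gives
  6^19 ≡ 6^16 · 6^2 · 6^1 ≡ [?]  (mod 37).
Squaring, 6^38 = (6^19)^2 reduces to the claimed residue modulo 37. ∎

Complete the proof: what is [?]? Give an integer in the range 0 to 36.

31

6^16 · 6^2 · 6^1 ≡ 1 · 36 · 6 = 216.
216 mod 37 = 31, so 6^19 ≡ 31 (mod 37).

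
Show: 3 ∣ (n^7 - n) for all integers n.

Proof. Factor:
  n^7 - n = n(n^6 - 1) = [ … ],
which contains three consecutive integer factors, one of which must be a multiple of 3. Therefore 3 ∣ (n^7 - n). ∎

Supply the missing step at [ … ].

n^6 - 1 = (n^2 - 1)(n^4 + n^2 + 1), and n^2 - 1 = (n-1)(n+1).
So n(n^6 - 1) = (n - 1)n(n + 1)(n^4 + n^2 + 1).

(n - 1)n(n + 1)(n^4 + n^2 + 1)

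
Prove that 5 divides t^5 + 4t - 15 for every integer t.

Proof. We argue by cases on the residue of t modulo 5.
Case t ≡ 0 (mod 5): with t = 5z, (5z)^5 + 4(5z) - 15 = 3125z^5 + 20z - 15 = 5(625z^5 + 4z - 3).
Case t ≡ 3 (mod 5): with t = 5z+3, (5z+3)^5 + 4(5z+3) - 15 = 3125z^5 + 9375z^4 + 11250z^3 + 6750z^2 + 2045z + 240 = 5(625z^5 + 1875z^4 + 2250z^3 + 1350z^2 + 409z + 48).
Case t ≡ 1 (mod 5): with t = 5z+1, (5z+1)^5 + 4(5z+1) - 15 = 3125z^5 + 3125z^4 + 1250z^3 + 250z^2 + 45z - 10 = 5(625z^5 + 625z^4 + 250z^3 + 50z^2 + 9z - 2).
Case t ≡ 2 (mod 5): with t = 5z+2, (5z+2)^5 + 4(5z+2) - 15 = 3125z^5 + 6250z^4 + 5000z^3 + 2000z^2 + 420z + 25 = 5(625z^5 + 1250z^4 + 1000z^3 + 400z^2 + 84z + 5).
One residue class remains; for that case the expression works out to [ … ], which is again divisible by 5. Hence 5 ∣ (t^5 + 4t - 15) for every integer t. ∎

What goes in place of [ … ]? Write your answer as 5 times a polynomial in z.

The residues treated are {0, 3, 1, 2}, so the missing case is t ≡ 4 (mod 5); write t = 5z+4.
Then (5z+4)^5 + 4(5z+4) - 15 = 3125z^5 + 12500z^4 + 20000z^3 + 16000z^2 + 6420z + 1025 = 5(625z^5 + 2500z^4 + 4000z^3 + 3200z^2 + 1284z + 205).

5(625z^5 + 2500z^4 + 4000z^3 + 3200z^2 + 1284z + 205)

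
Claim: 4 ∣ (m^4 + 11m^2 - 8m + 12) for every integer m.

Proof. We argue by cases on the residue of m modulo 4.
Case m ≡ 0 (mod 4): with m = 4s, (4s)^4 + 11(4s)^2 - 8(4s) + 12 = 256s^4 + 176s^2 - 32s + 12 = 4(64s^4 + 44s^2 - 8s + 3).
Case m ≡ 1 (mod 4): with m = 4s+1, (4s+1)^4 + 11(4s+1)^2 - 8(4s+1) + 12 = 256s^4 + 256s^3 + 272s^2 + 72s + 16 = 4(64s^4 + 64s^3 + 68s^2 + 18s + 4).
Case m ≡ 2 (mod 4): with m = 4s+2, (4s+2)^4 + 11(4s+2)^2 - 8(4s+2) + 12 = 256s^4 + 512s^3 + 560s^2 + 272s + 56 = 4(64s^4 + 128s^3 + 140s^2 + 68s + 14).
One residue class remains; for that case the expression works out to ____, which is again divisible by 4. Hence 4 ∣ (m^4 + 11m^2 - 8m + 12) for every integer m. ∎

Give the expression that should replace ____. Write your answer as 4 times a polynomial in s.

The residues treated are {0, 1, 2}, so the missing case is m ≡ 3 (mod 4); write m = 4s+3.
Then (4s+3)^4 + 11(4s+3)^2 - 8(4s+3) + 12 = 256s^4 + 768s^3 + 1040s^2 + 664s + 168 = 4(64s^4 + 192s^3 + 260s^2 + 166s + 42).

4(64s^4 + 192s^3 + 260s^2 + 166s + 42)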